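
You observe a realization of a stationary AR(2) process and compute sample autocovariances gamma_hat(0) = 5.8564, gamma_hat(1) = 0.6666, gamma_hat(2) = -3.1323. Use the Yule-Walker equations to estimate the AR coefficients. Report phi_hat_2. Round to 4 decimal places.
\hat\phi_{2} = -0.5550

The Yule-Walker equations for an AR(p) process read, in matrix form,
  Gamma_p phi = r_p,   with   (Gamma_p)_{ij} = gamma(|i - j|),
                       (r_p)_i = gamma(i),   i,j = 1..p.
Substitute the sample gammas (Toeplitz matrix and right-hand side of size 2):
  Gamma_p = [[5.8564, 0.6666], [0.6666, 5.8564]]
  r_p     = [0.6666, -3.1323]
Written out:
  5.8564 phi_1 + 0.6666 phi_2 = 0.6666
  0.6666 phi_1 + 5.8564 phi_2 = -3.1323
Solve by Cramer's rule:
  det = gamma(0)^2 - gamma(1)^2 = (5.8564)^2 - (0.6666)^2 = 34.29742096 - 0.44435556 = 33.8530654
  phi_hat_1 = [gamma(1) gamma(0) - gamma(1) gamma(2)] / det = [(0.6666)(5.8564) - (0.6666)(-3.1323)] / 33.8530654 = 5.99186742 / 33.8530654 = 0.177
  phi_hat_2 = [gamma(0) gamma(2) - gamma(1)^2] / det = [(5.8564)(-3.1323) - (0.6666)^2] / 33.8530654 = -18.78835728 / 33.8530654 = -0.555
So phi_hat = [0.1770, -0.5550].
Therefore phi_hat_2 = -0.5550.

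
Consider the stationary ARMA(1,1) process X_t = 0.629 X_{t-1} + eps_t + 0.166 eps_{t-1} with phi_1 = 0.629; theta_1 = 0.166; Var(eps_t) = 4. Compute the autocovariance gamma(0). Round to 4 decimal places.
\gamma(0) = 8.1831

Multiply the model equation by X_{t-k} and take expectations. With theta_0 = psi_0 = 1 and psi_j the MA(infinity) weights, this gives
  gamma(k) - sum_i phi_i gamma(k-i) = c_k,
  c_k = sigma^2 * sum_{j=k..q} theta_j psi_{j-k}   (c_k = 0 for k > q),
using gamma(-m) = gamma(m).
psi-weights needed (psi_j = theta_j + sum_i phi_i psi_{j-i}):
  psi_1 = theta_1 + phi_1 = 0.166 + (0.629) = 0.795
Right-hand sides:
  c_0 = sigma^2 (1 + theta_1 psi_1) = 4 * (1 + (0.166)(0.795)) = 4 * 1.13197 = 4.52788
  c_1 = sigma^2 theta_1 = 4 * (0.166) = 0.664
  c_2 = 0
Equations for k = 0 and k = 1 (AR order 1):
  gamma(0) = phi_1 gamma(1) + c_0
  gamma(1) = phi_1 gamma(0) + c_1
Substituting the second into the first: gamma(0) (1 - phi_1^2) = c_0 + phi_1 c_1, so
  gamma(0) = (c_0 + phi_1 c_1) / (1 - phi_1^2) = (4.52788 + (0.629)(0.664)) / (1 - (0.629)^2) = 4.945536 / 0.604359 = 8.18311.
Therefore gamma(0) = 8.1831 (to 4 decimal places).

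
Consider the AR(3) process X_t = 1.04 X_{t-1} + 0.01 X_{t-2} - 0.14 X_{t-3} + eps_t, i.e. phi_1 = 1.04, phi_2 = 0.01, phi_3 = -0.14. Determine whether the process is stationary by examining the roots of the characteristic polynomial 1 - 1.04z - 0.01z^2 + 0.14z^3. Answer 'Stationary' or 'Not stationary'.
\text{Stationary}

The AR(p) characteristic polynomial is P(z) = 1 - 1.04z - 0.01z^2 + 0.14z^3.
Stationarity requires all roots to lie outside the unit circle, i.e. |z| > 1 for every root.
Degree 3: look for a simple real root z0 first, then factor out (1 - z/z0) and solve the remaining quadratic.
Testing z0 = 2: P(2) = 1 + (-1.04)(2) + (-0.01)(2)^2 + (0.14)(2)^3
  = 1 + (-2.08) + (-0.04) + (1.12) = 0.  So z_0 = 2 is a root, |z_0| = 2.
Divide out the factor (1 - 0.5 z) = (1 - z/z0) (since 1/z0 = 0.5):
  P(z) = (1 - 0.5 z)(1 + (-0.54) z + (-0.28) z^2)
  [check: z-coef -0.54 - (0.5) = -1.04; z^2-coef -0.28 - (0.5)(-0.54) = -0.01; z^3-coef -(0.5)(-0.28) = 0.14.]
Remaining roots from the quadratic factor 1 + (-0.54) z + (-0.28) z^2:
  Set 1 + (-0.54) z + (-0.28) z^2 = 0, i.e. a z^2 + b z + c = 0 with a = -0.28, b = -0.54, c = 1.
  Discriminant D = b^2 - 4ac = (-0.54)^2 - 4*(-0.28)*1 = 0.2916 - (-1.12) = 1.4116.
  D >= 0, so the roots are real: z = (-b +/- sqrt(D)) / (2a) = (0.54 +/- 1.188108) / (-0.56).
    z_1 = (0.54 + 1.188108) / (-0.56) = -3.0859,   |z_1| = 3.0859.
    z_2 = (0.54 - 1.188108) / (-0.56) = 1.1573,   |z_2| = 1.1573.
Moduli of all roots: 2.0000, 3.0859, 1.1573.
All moduli strictly greater than 1? Yes.
Verdict: Stationary.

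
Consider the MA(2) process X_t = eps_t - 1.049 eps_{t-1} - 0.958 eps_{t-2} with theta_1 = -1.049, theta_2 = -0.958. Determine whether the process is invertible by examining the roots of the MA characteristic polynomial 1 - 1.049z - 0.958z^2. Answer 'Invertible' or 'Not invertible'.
\text{Not invertible}

The MA(q) characteristic polynomial is P(z) = 1 - 1.049z - 0.958z^2.
Invertibility requires all roots to lie outside the unit circle, i.e. |z| > 1 for every root.
Set 1 + (-1.049) z + (-0.958) z^2 = 0, i.e. a z^2 + b z + c = 0 with a = -0.958, b = -1.049, c = 1.
Discriminant D = b^2 - 4ac = (-1.049)^2 - 4*(-0.958)*1 = 1.100401 - (-3.832) = 4.932401.
D >= 0, so the roots are real: z = (-b +/- sqrt(D)) / (2a) = (1.049 +/- 2.220901) / (-1.916).
  z_1 = (1.049 + 2.220901) / (-1.916) = -1.7066,   |z_1| = 1.7066.
  z_2 = (1.049 - 2.220901) / (-1.916) = 0.6116,   |z_2| = 0.6116.
Moduli of all roots: 1.7066, 0.6116.
All moduli strictly greater than 1? No.
Verdict: Not invertible.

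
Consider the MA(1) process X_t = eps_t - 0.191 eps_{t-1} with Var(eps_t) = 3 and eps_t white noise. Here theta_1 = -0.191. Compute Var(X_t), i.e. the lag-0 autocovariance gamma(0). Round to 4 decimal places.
\gamma(0) = 3.1094

For an MA(q) process X_t = eps_t + sum_i theta_i eps_{t-i} with
Var(eps_t) = sigma^2, the variance is
  gamma(0) = sigma^2 * (1 + sum_i theta_i^2).
  sum_i theta_i^2 = (-0.191)^2 = 0.036481.
  gamma(0) = 3 * (1 + 0.036481) = 3 * 1.036481 = 3.109443, which rounds to 3.1094.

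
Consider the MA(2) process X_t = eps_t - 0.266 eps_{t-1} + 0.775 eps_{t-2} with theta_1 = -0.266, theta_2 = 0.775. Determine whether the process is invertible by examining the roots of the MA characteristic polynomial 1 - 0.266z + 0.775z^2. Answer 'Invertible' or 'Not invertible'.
\text{Invertible}

The MA(q) characteristic polynomial is P(z) = 1 - 0.266z + 0.775z^2.
Invertibility requires all roots to lie outside the unit circle, i.e. |z| > 1 for every root.
Set 1 + (-0.266) z + (0.775) z^2 = 0, i.e. a z^2 + b z + c = 0 with a = 0.775, b = -0.266, c = 1.
Discriminant D = b^2 - 4ac = (-0.266)^2 - 4*(0.775)*1 = 0.070756 - (3.1) = -3.029244.
D < 0, so the roots are the complex-conjugate pair z = (-b +/- i sqrt(-D)) / (2a) = 0.1716 +/- 1.1229i.
For a conjugate pair |z|^2 = z * conj(z) = (product of roots) = c/a = 1/(0.775) = 1.290323, so |z| = sqrt(1.290323) = 1.1359 for both roots.
Moduli of all roots: 1.1359, 1.1359.
All moduli strictly greater than 1? Yes.
Verdict: Invertible.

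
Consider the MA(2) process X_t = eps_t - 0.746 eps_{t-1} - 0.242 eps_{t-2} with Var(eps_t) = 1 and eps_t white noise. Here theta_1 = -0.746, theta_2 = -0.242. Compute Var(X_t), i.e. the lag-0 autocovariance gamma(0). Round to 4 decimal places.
\gamma(0) = 1.6151

For an MA(q) process X_t = eps_t + sum_i theta_i eps_{t-i} with
Var(eps_t) = sigma^2, the variance is
  gamma(0) = sigma^2 * (1 + sum_i theta_i^2).
  sum_i theta_i^2 = (-0.746)^2 + (-0.242)^2 = 0.556516 + 0.058564 = 0.61508.
  gamma(0) = 1 * (1 + 0.61508) = 1 * 1.61508 = 1.61508, which rounds to 1.6151.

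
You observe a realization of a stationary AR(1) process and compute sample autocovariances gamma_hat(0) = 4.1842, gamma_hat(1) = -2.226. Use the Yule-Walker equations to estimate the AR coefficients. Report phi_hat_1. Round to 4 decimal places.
\hat\phi_{1} = -0.5320

The Yule-Walker equations for an AR(p) process read, in matrix form,
  Gamma_p phi = r_p,   with   (Gamma_p)_{ij} = gamma(|i - j|),
                       (r_p)_i = gamma(i),   i,j = 1..p.
Substitute the sample gammas (Toeplitz matrix and right-hand side of size 1):
  Gamma_p = [[4.1842]]
  r_p     = [-2.226]
With p = 1 this is the single equation gamma(0) phi_1 = gamma(1):
  phi_hat_1 = gamma(1) / gamma(0) = -2.226 / 4.1842 = -0.5320.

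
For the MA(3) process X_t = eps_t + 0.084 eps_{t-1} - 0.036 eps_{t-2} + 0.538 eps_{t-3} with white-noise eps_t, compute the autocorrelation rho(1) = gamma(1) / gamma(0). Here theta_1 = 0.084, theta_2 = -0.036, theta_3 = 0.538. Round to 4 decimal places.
\rho(1) = 0.0475

For an MA(q) process with theta_0 = 1, the autocovariance is
  gamma(k) = sigma^2 * sum_{i=0..q-k} theta_i * theta_{i+k},
and rho(k) = gamma(k) / gamma(0). Sigma^2 cancels.
  numerator   = (1)*(0.084) + (0.084)*(-0.036) + (-0.036)*(0.538) = 0.061608.
  denominator = (1)^2 + (0.084)^2 + (-0.036)^2 + (0.538)^2 = 1.297796.
  rho(1) = 0.061608 / 1.297796 = 0.0475.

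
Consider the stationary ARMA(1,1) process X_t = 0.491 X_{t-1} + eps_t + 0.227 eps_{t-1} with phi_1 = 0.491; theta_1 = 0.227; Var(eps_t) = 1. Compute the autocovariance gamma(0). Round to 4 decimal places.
\gamma(0) = 1.6793

Multiply the model equation by X_{t-k} and take expectations. With theta_0 = psi_0 = 1 and psi_j the MA(infinity) weights, this gives
  gamma(k) - sum_i phi_i gamma(k-i) = c_k,
  c_k = sigma^2 * sum_{j=k..q} theta_j psi_{j-k}   (c_k = 0 for k > q),
using gamma(-m) = gamma(m).
psi-weights needed (psi_j = theta_j + sum_i phi_i psi_{j-i}):
  psi_1 = theta_1 + phi_1 = 0.227 + (0.491) = 0.718
Right-hand sides:
  c_0 = sigma^2 (1 + theta_1 psi_1) = 1 * (1 + (0.227)(0.718)) = 1 * 1.162986 = 1.162986
  c_1 = sigma^2 theta_1 = 1 * (0.227) = 0.227
  c_2 = 0
Equations for k = 0 and k = 1 (AR order 1):
  gamma(0) = phi_1 gamma(1) + c_0
  gamma(1) = phi_1 gamma(0) + c_1
Substituting the second into the first: gamma(0) (1 - phi_1^2) = c_0 + phi_1 c_1, so
  gamma(0) = (c_0 + phi_1 c_1) / (1 - phi_1^2) = (1.162986 + (0.491)(0.227)) / (1 - (0.491)^2) = 1.274443 / 0.758919 = 1.679287.
Therefore gamma(0) = 1.6793 (to 4 decimal places).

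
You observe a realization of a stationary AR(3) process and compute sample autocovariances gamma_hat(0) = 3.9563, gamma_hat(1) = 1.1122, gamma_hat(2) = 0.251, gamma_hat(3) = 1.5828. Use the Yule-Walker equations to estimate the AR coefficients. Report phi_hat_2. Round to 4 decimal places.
\hat\phi_{2} = -0.1370

The Yule-Walker equations for an AR(p) process read, in matrix form,
  Gamma_p phi = r_p,   with   (Gamma_p)_{ij} = gamma(|i - j|),
                       (r_p)_i = gamma(i),   i,j = 1..p.
Substitute the sample gammas (Toeplitz matrix and right-hand side of size 3):
  Gamma_p = [[3.9563, 1.1122, 0.251], [1.1122, 3.9563, 1.1122], [0.251, 1.1122, 3.9563]]
  r_p     = [1.1122, 0.251, 1.5828]
Written out (R1..R3):
  (R1) 3.9563 phi_1 + 1.1122 phi_2 + 0.251 phi_3 = 1.1122
  (R2) 1.1122 phi_1 + 3.9563 phi_2 + 1.1122 phi_3 = 0.251
  (R3) 0.251 phi_1 + 1.1122 phi_2 + 3.9563 phi_3 = 1.5828
Gaussian elimination:
  R2 <- R2 - (1.1122/3.9563) R1 = R2 - (0.281121) R1:  3.643637 phi_2 + 1.041639 phi_3 = -0.061663
  R3 <- R3 - (0.251/3.9563) R1 = R3 - (0.063443) R1:  1.041639 phi_2 + 3.940376 phi_3 = 1.512239
  R3 <- R3 - (1.041639/3.643637) R2 = R3 - (0.285879) R2:  3.642593 phi_3 = 1.529867
Back-substitution:
  phi_hat_3 = 1.529867 / 3.642593 = 0.419994
  phi_hat_2 = (-0.061663 - (1.041639)(0.419994)) / 3.643637 = -0.136991
  phi_hat_1 = (1.1122 - (1.1122)(-0.136991) - (0.251)(0.419994)) / 3.9563 = 0.292987
So phi_hat = [0.2930, -0.1370, 0.4200].
Therefore phi_hat_2 = -0.1370.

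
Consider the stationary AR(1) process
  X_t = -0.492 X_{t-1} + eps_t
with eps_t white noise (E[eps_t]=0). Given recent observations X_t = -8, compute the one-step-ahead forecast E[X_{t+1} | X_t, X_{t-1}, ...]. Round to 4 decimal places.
E[X_{t+1} \mid \mathcal F_t] = 3.9360

For an AR(p) model X_t = c + sum_i phi_i X_{t-i} + eps_t, the
one-step-ahead conditional mean is
  E[X_{t+1} | X_t, ...] = c + sum_i phi_i X_{t+1-i}.
Substitute known values:
  E[X_{t+1} | ...] = (-0.492) * (-8)
                   = 3.9360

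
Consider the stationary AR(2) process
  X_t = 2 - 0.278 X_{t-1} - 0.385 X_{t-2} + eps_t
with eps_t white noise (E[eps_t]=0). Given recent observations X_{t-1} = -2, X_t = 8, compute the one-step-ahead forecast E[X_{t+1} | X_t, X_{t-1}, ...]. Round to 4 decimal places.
E[X_{t+1} \mid \mathcal F_t] = 0.5460

For an AR(p) model X_t = c + sum_i phi_i X_{t-i} + eps_t, the
one-step-ahead conditional mean is
  E[X_{t+1} | X_t, ...] = c + sum_i phi_i X_{t+1-i}.
Substitute known values:
  E[X_{t+1} | ...] = 2 + (-0.278) * (8) + (-0.385) * (-2)
                   = 0.5460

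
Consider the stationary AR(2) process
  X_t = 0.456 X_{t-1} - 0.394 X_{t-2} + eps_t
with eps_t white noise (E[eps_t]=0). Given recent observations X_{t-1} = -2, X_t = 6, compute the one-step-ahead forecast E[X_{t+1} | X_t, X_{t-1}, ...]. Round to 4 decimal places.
E[X_{t+1} \mid \mathcal F_t] = 3.5240

For an AR(p) model X_t = c + sum_i phi_i X_{t-i} + eps_t, the
one-step-ahead conditional mean is
  E[X_{t+1} | X_t, ...] = c + sum_i phi_i X_{t+1-i}.
Substitute known values:
  E[X_{t+1} | ...] = (0.456) * (6) + (-0.394) * (-2)
                   = 3.5240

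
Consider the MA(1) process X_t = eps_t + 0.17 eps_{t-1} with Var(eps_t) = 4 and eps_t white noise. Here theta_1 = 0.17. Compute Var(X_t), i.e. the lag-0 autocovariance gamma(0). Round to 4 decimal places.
\gamma(0) = 4.1156

For an MA(q) process X_t = eps_t + sum_i theta_i eps_{t-i} with
Var(eps_t) = sigma^2, the variance is
  gamma(0) = sigma^2 * (1 + sum_i theta_i^2).
  sum_i theta_i^2 = (0.17)^2 = 0.0289.
  gamma(0) = 4 * (1 + 0.0289) = 4 * 1.0289 = 4.1156.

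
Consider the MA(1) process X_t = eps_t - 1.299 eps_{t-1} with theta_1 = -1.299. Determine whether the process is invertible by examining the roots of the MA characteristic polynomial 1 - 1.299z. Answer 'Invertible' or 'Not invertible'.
\text{Not invertible}

The MA(q) characteristic polynomial is P(z) = 1 - 1.299z.
Invertibility requires all roots to lie outside the unit circle, i.e. |z| > 1 for every root.
This is linear in z: 1 + (-1.299) z = 0  =>  z = -1/(-1.299) = 0.769823,  |z| = 0.769823.
Moduli of all roots: 0.7698.
All moduli strictly greater than 1? No.
Verdict: Not invertible.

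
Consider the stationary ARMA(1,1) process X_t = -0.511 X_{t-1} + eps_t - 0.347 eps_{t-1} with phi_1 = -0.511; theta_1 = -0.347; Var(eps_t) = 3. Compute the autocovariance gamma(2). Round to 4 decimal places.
\gamma(2) = 2.0958

Multiply the model equation by X_{t-k} and take expectations. With theta_0 = psi_0 = 1 and psi_j the MA(infinity) weights, this gives
  gamma(k) - sum_i phi_i gamma(k-i) = c_k,
  c_k = sigma^2 * sum_{j=k..q} theta_j psi_{j-k}   (c_k = 0 for k > q),
using gamma(-m) = gamma(m).
psi-weights needed (psi_j = theta_j + sum_i phi_i psi_{j-i}):
  psi_1 = theta_1 + phi_1 = -0.347 + (-0.511) = -0.858
Right-hand sides:
  c_0 = sigma^2 (1 + theta_1 psi_1) = 3 * (1 + (-0.347)(-0.858)) = 3 * 1.297726 = 3.893178
  c_1 = sigma^2 theta_1 = 3 * (-0.347) = -1.041
  c_2 = 0
Equations for k = 0 and k = 1 (AR order 1):
  gamma(0) = phi_1 gamma(1) + c_0
  gamma(1) = phi_1 gamma(0) + c_1
Substituting the second into the first: gamma(0) (1 - phi_1^2) = c_0 + phi_1 c_1, so
  gamma(0) = (c_0 + phi_1 c_1) / (1 - phi_1^2) = (3.893178 + (-0.511)(-1.041)) / (1 - (-0.511)^2) = 4.425129 / 0.738879 = 5.988977.
  gamma(1) = phi_1 gamma(0) + c_1 = (-0.511)(5.988977) + (-1.041) = -4.101367.
For k = 2 (> q): gamma(2) = phi_1 gamma(1) = (-0.511)(-4.101367) = 2.095799.
Therefore gamma(2) = 2.0958 (to 4 decimal places).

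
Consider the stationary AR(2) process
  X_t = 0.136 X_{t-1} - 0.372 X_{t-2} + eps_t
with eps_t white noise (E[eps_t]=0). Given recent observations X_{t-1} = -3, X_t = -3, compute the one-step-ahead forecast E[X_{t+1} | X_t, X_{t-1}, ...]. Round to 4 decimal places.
E[X_{t+1} \mid \mathcal F_t] = 0.7080

For an AR(p) model X_t = c + sum_i phi_i X_{t-i} + eps_t, the
one-step-ahead conditional mean is
  E[X_{t+1} | X_t, ...] = c + sum_i phi_i X_{t+1-i}.
Substitute known values:
  E[X_{t+1} | ...] = (0.136) * (-3) + (-0.372) * (-3)
                   = 0.7080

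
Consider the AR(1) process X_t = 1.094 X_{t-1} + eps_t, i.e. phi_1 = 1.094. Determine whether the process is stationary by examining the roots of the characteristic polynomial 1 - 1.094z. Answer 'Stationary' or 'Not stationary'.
\text{Not stationary}

The AR(p) characteristic polynomial is P(z) = 1 - 1.094z.
Stationarity requires all roots to lie outside the unit circle, i.e. |z| > 1 for every root.
This is linear in z: 1 + (-1.094) z = 0  =>  z = -1/(-1.094) = 0.914077,  |z| = 0.914077.
Moduli of all roots: 0.9141.
All moduli strictly greater than 1? No.
Verdict: Not stationary.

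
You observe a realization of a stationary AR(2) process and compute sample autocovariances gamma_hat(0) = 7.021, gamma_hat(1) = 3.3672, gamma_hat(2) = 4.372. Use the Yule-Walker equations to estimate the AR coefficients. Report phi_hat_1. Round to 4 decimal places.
\hat\phi_{1} = 0.2350

The Yule-Walker equations for an AR(p) process read, in matrix form,
  Gamma_p phi = r_p,   with   (Gamma_p)_{ij} = gamma(|i - j|),
                       (r_p)_i = gamma(i),   i,j = 1..p.
Substitute the sample gammas (Toeplitz matrix and right-hand side of size 2):
  Gamma_p = [[7.021, 3.3672], [3.3672, 7.021]]
  r_p     = [3.3672, 4.372]
Written out:
  7.021 phi_1 + 3.3672 phi_2 = 3.3672
  3.3672 phi_1 + 7.021 phi_2 = 4.372
Solve by Cramer's rule:
  det = gamma(0)^2 - gamma(1)^2 = (7.021)^2 - (3.3672)^2 = 49.294441 - 11.33803584 = 37.95640516
  phi_hat_1 = [gamma(1) gamma(0) - gamma(1) gamma(2)] / det = [(3.3672)(7.021) - (3.3672)(4.372)] / 37.95640516 = 8.9197128 / 37.95640516 = 0.235
  phi_hat_2 = [gamma(0) gamma(2) - gamma(1)^2] / det = [(7.021)(4.372) - (3.3672)^2] / 37.95640516 = 19.35777616 / 37.95640516 = 0.51
So phi_hat = [0.2350, 0.5100].
Therefore phi_hat_1 = 0.2350.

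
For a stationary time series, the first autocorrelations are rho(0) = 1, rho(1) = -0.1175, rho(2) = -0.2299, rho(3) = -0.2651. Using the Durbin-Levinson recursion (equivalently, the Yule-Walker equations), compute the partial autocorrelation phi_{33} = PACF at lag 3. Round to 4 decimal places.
\phi_{33} = -0.3540

The PACF at lag k is phi_{kk}, the last component of the solution
to the Yule-Walker system G_k phi = r_k where
  (G_k)_{ij} = rho(|i - j|), (r_k)_i = rho(i), i,j = 1..k.
Equivalently, Durbin-Levinson gives phi_{kk} iteratively:
  phi_{11} = rho(1)
  phi_{kk} = [rho(k) - sum_{j=1..k-1} phi_{k-1,j} rho(k-j)]
            / [1 - sum_{j=1..k-1} phi_{k-1,j} rho(j)],
  phi_{k,j} = phi_{k-1,j} - phi_{kk} phi_{k-1,k-j},  j = 1..k-1.
Step k = 1:
  phi_11 = rho(1) = -0.1175.
Step k = 2:
  phi_22 = [rho(2) - phi_11 rho(1)] / [1 - phi_11 rho(1)] = [-0.2299 - (-0.1175)(-0.1175)] / [1 - (-0.1175)(-0.1175)]
         = -0.24370625 / 0.98619375 = -0.247118.
  Update: phi_21 = phi_11 - phi_22 phi_11 = -0.1175 - (-0.247118)(-0.1175) = -0.146536.
Step k = 3:
  phi_33 = [rho(3) - phi_21 rho(2) - phi_22 rho(1)] / [1 - phi_21 rho(1) - phi_22 rho(2)]
    numerator   = -0.2651 - (-0.146536)(-0.2299) - (-0.247118)(-0.1175) = -0.32782508
    denominator = 1 - (-0.146536)(-0.1175) - (-0.247118)(-0.2299) = 0.92596954
  phi_33 = -0.32782508 / 0.92596954 = -0.354.
Therefore phi_{33} = -0.3540.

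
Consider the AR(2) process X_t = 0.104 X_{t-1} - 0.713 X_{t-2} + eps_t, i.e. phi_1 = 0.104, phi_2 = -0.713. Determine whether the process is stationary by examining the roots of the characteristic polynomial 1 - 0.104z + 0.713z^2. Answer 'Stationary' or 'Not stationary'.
\text{Stationary}

The AR(p) characteristic polynomial is P(z) = 1 - 0.104z + 0.713z^2.
Stationarity requires all roots to lie outside the unit circle, i.e. |z| > 1 for every root.
Set 1 + (-0.104) z + (0.713) z^2 = 0, i.e. a z^2 + b z + c = 0 with a = 0.713, b = -0.104, c = 1.
Discriminant D = b^2 - 4ac = (-0.104)^2 - 4*(0.713)*1 = 0.010816 - (2.852) = -2.841184.
D < 0, so the roots are the complex-conjugate pair z = (-b +/- i sqrt(-D)) / (2a) = 0.0729 +/- 1.182i.
For a conjugate pair |z|^2 = z * conj(z) = (product of roots) = c/a = 1/(0.713) = 1.402525, so |z| = sqrt(1.402525) = 1.1843 for both roots.
Moduli of all roots: 1.1843, 1.1843.
All moduli strictly greater than 1? Yes.
Verdict: Stationary.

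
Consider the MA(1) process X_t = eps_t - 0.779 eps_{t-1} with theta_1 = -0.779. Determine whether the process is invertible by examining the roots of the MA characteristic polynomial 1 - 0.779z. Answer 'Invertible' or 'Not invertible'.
\text{Invertible}

The MA(q) characteristic polynomial is P(z) = 1 - 0.779z.
Invertibility requires all roots to lie outside the unit circle, i.e. |z| > 1 for every root.
This is linear in z: 1 + (-0.779) z = 0  =>  z = -1/(-0.779) = 1.283697,  |z| = 1.283697.
Moduli of all roots: 1.2837.
All moduli strictly greater than 1? Yes.
Verdict: Invertible.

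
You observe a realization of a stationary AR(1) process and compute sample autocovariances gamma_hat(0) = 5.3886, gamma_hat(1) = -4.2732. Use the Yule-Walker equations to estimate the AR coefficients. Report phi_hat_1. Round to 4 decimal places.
\hat\phi_{1} = -0.7930

The Yule-Walker equations for an AR(p) process read, in matrix form,
  Gamma_p phi = r_p,   with   (Gamma_p)_{ij} = gamma(|i - j|),
                       (r_p)_i = gamma(i),   i,j = 1..p.
Substitute the sample gammas (Toeplitz matrix and right-hand side of size 1):
  Gamma_p = [[5.3886]]
  r_p     = [-4.2732]
With p = 1 this is the single equation gamma(0) phi_1 = gamma(1):
  phi_hat_1 = gamma(1) / gamma(0) = -4.2732 / 5.3886 = -0.7930.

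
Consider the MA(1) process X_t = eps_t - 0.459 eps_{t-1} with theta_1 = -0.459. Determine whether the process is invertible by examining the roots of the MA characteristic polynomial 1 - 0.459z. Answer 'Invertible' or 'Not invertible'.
\text{Invertible}

The MA(q) characteristic polynomial is P(z) = 1 - 0.459z.
Invertibility requires all roots to lie outside the unit circle, i.e. |z| > 1 for every root.
This is linear in z: 1 + (-0.459) z = 0  =>  z = -1/(-0.459) = 2.178649,  |z| = 2.178649.
Moduli of all roots: 2.1786.
All moduli strictly greater than 1? Yes.
Verdict: Invertible.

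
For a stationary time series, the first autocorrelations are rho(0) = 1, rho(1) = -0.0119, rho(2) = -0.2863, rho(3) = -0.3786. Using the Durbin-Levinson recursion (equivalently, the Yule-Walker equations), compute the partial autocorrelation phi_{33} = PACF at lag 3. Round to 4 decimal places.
\phi_{33} = -0.4210

The PACF at lag k is phi_{kk}, the last component of the solution
to the Yule-Walker system G_k phi = r_k where
  (G_k)_{ij} = rho(|i - j|), (r_k)_i = rho(i), i,j = 1..k.
Equivalently, Durbin-Levinson gives phi_{kk} iteratively:
  phi_{11} = rho(1)
  phi_{kk} = [rho(k) - sum_{j=1..k-1} phi_{k-1,j} rho(k-j)]
            / [1 - sum_{j=1..k-1} phi_{k-1,j} rho(j)],
  phi_{k,j} = phi_{k-1,j} - phi_{kk} phi_{k-1,k-j},  j = 1..k-1.
Step k = 1:
  phi_11 = rho(1) = -0.0119.
Step k = 2:
  phi_22 = [rho(2) - phi_11 rho(1)] / [1 - phi_11 rho(1)] = [-0.2863 - (-0.0119)(-0.0119)] / [1 - (-0.0119)(-0.0119)]
         = -0.28644161 / 0.99985839 = -0.286482.
  Update: phi_21 = phi_11 - phi_22 phi_11 = -0.0119 - (-0.286482)(-0.0119) = -0.015309.
Step k = 3:
  phi_33 = [rho(3) - phi_21 rho(2) - phi_22 rho(1)] / [1 - phi_21 rho(1) - phi_22 rho(2)]
    numerator   = -0.3786 - (-0.015309)(-0.2863) - (-0.286482)(-0.0119) = -0.38639214
    denominator = 1 - (-0.015309)(-0.0119) - (-0.286482)(-0.2863) = 0.91779797
  phi_33 = -0.38639214 / 0.91779797 = -0.421.
Therefore phi_{33} = -0.4210.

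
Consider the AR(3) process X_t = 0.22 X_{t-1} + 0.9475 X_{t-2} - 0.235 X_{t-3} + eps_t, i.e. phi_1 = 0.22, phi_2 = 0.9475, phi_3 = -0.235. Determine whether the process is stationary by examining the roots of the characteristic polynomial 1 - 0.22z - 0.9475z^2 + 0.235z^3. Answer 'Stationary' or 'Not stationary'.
\text{Stationary}

The AR(p) characteristic polynomial is P(z) = 1 - 0.22z - 0.9475z^2 + 0.235z^3.
Stationarity requires all roots to lie outside the unit circle, i.e. |z| > 1 for every root.
Degree 3: look for a simple real root z0 first, then factor out (1 - z/z0) and solve the remaining quadratic.
Testing z0 = 4: P(4) = 1 + (-0.22)(4) + (-0.9475)(4)^2 + (0.235)(4)^3
  = 1 + (-0.88) + (-15.16) + (15.04) = 0.  So z_0 = 4 is a root, |z_0| = 4.
Divide out the factor (1 - 0.25 z) = (1 - z/z0) (since 1/z0 = 0.25):
  P(z) = (1 - 0.25 z)(1 + (0.03) z + (-0.94) z^2)
  [check: z-coef 0.03 - (0.25) = -0.22; z^2-coef -0.94 - (0.25)(0.03) = -0.9475; z^3-coef -(0.25)(-0.94) = 0.235.]
Remaining roots from the quadratic factor 1 + (0.03) z + (-0.94) z^2:
  Set 1 + (0.03) z + (-0.94) z^2 = 0, i.e. a z^2 + b z + c = 0 with a = -0.94, b = 0.03, c = 1.
  Discriminant D = b^2 - 4ac = (0.03)^2 - 4*(-0.94)*1 = 0.0009 - (-3.76) = 3.7609.
  D >= 0, so the roots are real: z = (-b +/- sqrt(D)) / (2a) = (-0.03 +/- 1.939304) / (-1.88).
    z_1 = (-0.03 + 1.939304) / (-1.88) = -1.0156,   |z_1| = 1.0156.
    z_2 = (-0.03 - 1.939304) / (-1.88) = 1.0475,   |z_2| = 1.0475.
Moduli of all roots: 4.0000, 1.0156, 1.0475.
All moduli strictly greater than 1? Yes.
Verdict: Stationary.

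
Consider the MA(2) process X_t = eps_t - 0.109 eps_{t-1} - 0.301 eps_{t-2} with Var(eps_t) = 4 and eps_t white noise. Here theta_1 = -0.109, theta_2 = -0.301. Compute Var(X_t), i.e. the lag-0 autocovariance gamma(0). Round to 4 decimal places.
\gamma(0) = 4.4099

For an MA(q) process X_t = eps_t + sum_i theta_i eps_{t-i} with
Var(eps_t) = sigma^2, the variance is
  gamma(0) = sigma^2 * (1 + sum_i theta_i^2).
  sum_i theta_i^2 = (-0.109)^2 + (-0.301)^2 = 0.011881 + 0.090601 = 0.102482.
  gamma(0) = 4 * (1 + 0.102482) = 4 * 1.102482 = 4.409928, which rounds to 4.4099.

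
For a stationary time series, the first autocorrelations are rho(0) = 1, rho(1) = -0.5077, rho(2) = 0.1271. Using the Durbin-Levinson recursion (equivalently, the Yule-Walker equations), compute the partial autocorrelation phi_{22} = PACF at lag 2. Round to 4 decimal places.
\phi_{22} = -0.1760

The PACF at lag k is phi_{kk}, the last component of the solution
to the Yule-Walker system G_k phi = r_k where
  (G_k)_{ij} = rho(|i - j|), (r_k)_i = rho(i), i,j = 1..k.
Equivalently, Durbin-Levinson gives phi_{kk} iteratively:
  phi_{11} = rho(1)
  phi_{kk} = [rho(k) - sum_{j=1..k-1} phi_{k-1,j} rho(k-j)]
            / [1 - sum_{j=1..k-1} phi_{k-1,j} rho(j)],
  phi_{k,j} = phi_{k-1,j} - phi_{kk} phi_{k-1,k-j},  j = 1..k-1.
Step k = 1:
  phi_11 = rho(1) = -0.5077.
Step k = 2:
  phi_22 = [rho(2) - phi_11 rho(1)] / [1 - phi_11 rho(1)] = [0.1271 - (-0.5077)(-0.5077)] / [1 - (-0.5077)(-0.5077)]
         = -0.13065929 / 0.74224071 = -0.176.
Therefore phi_{22} = -0.1760.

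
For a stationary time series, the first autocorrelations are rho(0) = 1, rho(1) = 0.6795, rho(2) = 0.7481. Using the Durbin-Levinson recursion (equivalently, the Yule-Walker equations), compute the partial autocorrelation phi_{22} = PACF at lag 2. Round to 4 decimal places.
\phi_{22} = 0.5320

The PACF at lag k is phi_{kk}, the last component of the solution
to the Yule-Walker system G_k phi = r_k where
  (G_k)_{ij} = rho(|i - j|), (r_k)_i = rho(i), i,j = 1..k.
Equivalently, Durbin-Levinson gives phi_{kk} iteratively:
  phi_{11} = rho(1)
  phi_{kk} = [rho(k) - sum_{j=1..k-1} phi_{k-1,j} rho(k-j)]
            / [1 - sum_{j=1..k-1} phi_{k-1,j} rho(j)],
  phi_{k,j} = phi_{k-1,j} - phi_{kk} phi_{k-1,k-j},  j = 1..k-1.
Step k = 1:
  phi_11 = rho(1) = 0.6795.
Step k = 2:
  phi_22 = [rho(2) - phi_11 rho(1)] / [1 - phi_11 rho(1)] = [0.7481 - (0.6795)(0.6795)] / [1 - (0.6795)(0.6795)]
         = 0.28637975 / 0.53827975 = 0.532.
Therefore phi_{22} = 0.5320.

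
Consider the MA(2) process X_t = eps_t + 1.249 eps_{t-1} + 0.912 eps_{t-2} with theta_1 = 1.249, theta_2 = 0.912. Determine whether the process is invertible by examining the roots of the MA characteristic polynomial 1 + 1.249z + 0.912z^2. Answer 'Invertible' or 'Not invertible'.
\text{Invertible}

The MA(q) characteristic polynomial is P(z) = 1 + 1.249z + 0.912z^2.
Invertibility requires all roots to lie outside the unit circle, i.e. |z| > 1 for every root.
Set 1 + (1.249) z + (0.912) z^2 = 0, i.e. a z^2 + b z + c = 0 with a = 0.912, b = 1.249, c = 1.
Discriminant D = b^2 - 4ac = (1.249)^2 - 4*(0.912)*1 = 1.560001 - (3.648) = -2.087999.
D < 0, so the roots are the complex-conjugate pair z = (-b +/- i sqrt(-D)) / (2a) = -0.6848 +/- 0.7922i.
For a conjugate pair |z|^2 = z * conj(z) = (product of roots) = c/a = 1/(0.912) = 1.096491, so |z| = sqrt(1.096491) = 1.0471 for both roots.
Moduli of all roots: 1.0471, 1.0471.
All moduli strictly greater than 1? Yes.
Verdict: Invertible.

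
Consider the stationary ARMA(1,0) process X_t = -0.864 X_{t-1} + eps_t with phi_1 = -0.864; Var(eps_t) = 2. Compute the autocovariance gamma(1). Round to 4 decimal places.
\gamma(1) = -6.8165

Multiply the model equation by X_{t-k} and take expectations. With theta_0 = psi_0 = 1 and psi_j the MA(infinity) weights, this gives
  gamma(k) - sum_i phi_i gamma(k-i) = c_k,
  c_k = sigma^2 * sum_{j=k..q} theta_j psi_{j-k}   (c_k = 0 for k > q),
using gamma(-m) = gamma(m).
Pure AR (q = 0): c_0 = sigma^2 = 2, c_k = 0 for k >= 1.
Equations for k = 0 and k = 1 (AR order 1):
  gamma(0) = phi_1 gamma(1) + c_0
  gamma(1) = phi_1 gamma(0) + c_1
Substituting the second into the first: gamma(0) (1 - phi_1^2) = c_0 + phi_1 c_1, so
  gamma(0) = c_0 / (1 - phi_1^2) = 2 / (1 - (-0.864)^2) = 2 / 0.253504 = 7.889422.
  gamma(1) = phi_1 gamma(0) = (-0.864)(7.889422) = -6.81646.
Therefore gamma(1) = -6.8165 (to 4 decimal places).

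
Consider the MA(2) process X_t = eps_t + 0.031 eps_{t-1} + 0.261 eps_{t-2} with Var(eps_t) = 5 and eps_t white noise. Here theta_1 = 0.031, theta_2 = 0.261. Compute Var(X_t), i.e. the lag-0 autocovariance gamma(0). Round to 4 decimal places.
\gamma(0) = 5.3454

For an MA(q) process X_t = eps_t + sum_i theta_i eps_{t-i} with
Var(eps_t) = sigma^2, the variance is
  gamma(0) = sigma^2 * (1 + sum_i theta_i^2).
  sum_i theta_i^2 = (0.031)^2 + (0.261)^2 = 0.000961 + 0.068121 = 0.069082.
  gamma(0) = 5 * (1 + 0.069082) = 5 * 1.069082 = 5.34541, which rounds to 5.3454.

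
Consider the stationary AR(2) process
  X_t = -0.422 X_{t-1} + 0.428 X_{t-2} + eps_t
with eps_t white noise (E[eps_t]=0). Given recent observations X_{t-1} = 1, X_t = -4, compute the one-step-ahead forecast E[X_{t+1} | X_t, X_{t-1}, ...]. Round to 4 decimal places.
E[X_{t+1} \mid \mathcal F_t] = 2.1160

For an AR(p) model X_t = c + sum_i phi_i X_{t-i} + eps_t, the
one-step-ahead conditional mean is
  E[X_{t+1} | X_t, ...] = c + sum_i phi_i X_{t+1-i}.
Substitute known values:
  E[X_{t+1} | ...] = (-0.422) * (-4) + (0.428) * (1)
                   = 2.1160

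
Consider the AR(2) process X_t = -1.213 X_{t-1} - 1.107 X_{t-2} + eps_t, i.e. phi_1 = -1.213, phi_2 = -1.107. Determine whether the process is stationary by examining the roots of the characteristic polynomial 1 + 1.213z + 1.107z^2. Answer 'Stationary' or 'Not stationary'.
\text{Not stationary}

The AR(p) characteristic polynomial is P(z) = 1 + 1.213z + 1.107z^2.
Stationarity requires all roots to lie outside the unit circle, i.e. |z| > 1 for every root.
Set 1 + (1.213) z + (1.107) z^2 = 0, i.e. a z^2 + b z + c = 0 with a = 1.107, b = 1.213, c = 1.
Discriminant D = b^2 - 4ac = (1.213)^2 - 4*(1.107)*1 = 1.471369 - (4.428) = -2.956631.
D < 0, so the roots are the complex-conjugate pair z = (-b +/- i sqrt(-D)) / (2a) = -0.5479 +/- 0.7766i.
For a conjugate pair |z|^2 = z * conj(z) = (product of roots) = c/a = 1/(1.107) = 0.903342, so |z| = sqrt(0.903342) = 0.9504 for both roots.
Moduli of all roots: 0.9504, 0.9504.
All moduli strictly greater than 1? No.
Verdict: Not stationary.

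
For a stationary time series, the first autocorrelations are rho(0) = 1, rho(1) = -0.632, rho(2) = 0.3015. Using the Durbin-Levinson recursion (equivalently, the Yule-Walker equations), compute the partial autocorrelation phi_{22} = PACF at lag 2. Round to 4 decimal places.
\phi_{22} = -0.1631

The PACF at lag k is phi_{kk}, the last component of the solution
to the Yule-Walker system G_k phi = r_k where
  (G_k)_{ij} = rho(|i - j|), (r_k)_i = rho(i), i,j = 1..k.
Equivalently, Durbin-Levinson gives phi_{kk} iteratively:
  phi_{11} = rho(1)
  phi_{kk} = [rho(k) - sum_{j=1..k-1} phi_{k-1,j} rho(k-j)]
            / [1 - sum_{j=1..k-1} phi_{k-1,j} rho(j)],
  phi_{k,j} = phi_{k-1,j} - phi_{kk} phi_{k-1,k-j},  j = 1..k-1.
Step k = 1:
  phi_11 = rho(1) = -0.632.
Step k = 2:
  phi_22 = [rho(2) - phi_11 rho(1)] / [1 - phi_11 rho(1)] = [0.3015 - (-0.632)(-0.632)] / [1 - (-0.632)(-0.632)]
         = -0.097924 / 0.600576 = -0.1631.
Therefore phi_{22} = -0.1631.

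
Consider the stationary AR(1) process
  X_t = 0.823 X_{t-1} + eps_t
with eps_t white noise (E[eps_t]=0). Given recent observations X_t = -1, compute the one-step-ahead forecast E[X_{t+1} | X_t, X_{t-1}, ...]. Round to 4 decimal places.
E[X_{t+1} \mid \mathcal F_t] = -0.8230

For an AR(p) model X_t = c + sum_i phi_i X_{t-i} + eps_t, the
one-step-ahead conditional mean is
  E[X_{t+1} | X_t, ...] = c + sum_i phi_i X_{t+1-i}.
Substitute known values:
  E[X_{t+1} | ...] = (0.823) * (-1)
                   = -0.8230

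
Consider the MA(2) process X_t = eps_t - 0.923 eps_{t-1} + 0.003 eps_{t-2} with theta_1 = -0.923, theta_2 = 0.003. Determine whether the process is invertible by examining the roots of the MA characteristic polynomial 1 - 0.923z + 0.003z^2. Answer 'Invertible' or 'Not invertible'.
\text{Invertible}

The MA(q) characteristic polynomial is P(z) = 1 - 0.923z + 0.003z^2.
Invertibility requires all roots to lie outside the unit circle, i.e. |z| > 1 for every root.
Set 1 + (-0.923) z + (0.003) z^2 = 0, i.e. a z^2 + b z + c = 0 with a = 0.003, b = -0.923, c = 1.
Discriminant D = b^2 - 4ac = (-0.923)^2 - 4*(0.003)*1 = 0.851929 - (0.012) = 0.839929.
D >= 0, so the roots are real: z = (-b +/- sqrt(D)) / (2a) = (0.923 +/- 0.916476) / (0.006).
  z_1 = (0.923 + 0.916476) / (0.006) = 306.5794,   |z_1| = 306.5794.
  z_2 = (0.923 - 0.916476) / (0.006) = 1.0873,   |z_2| = 1.0873.
Moduli of all roots: 306.5794, 1.0873.
All moduli strictly greater than 1? Yes.
Verdict: Invertible.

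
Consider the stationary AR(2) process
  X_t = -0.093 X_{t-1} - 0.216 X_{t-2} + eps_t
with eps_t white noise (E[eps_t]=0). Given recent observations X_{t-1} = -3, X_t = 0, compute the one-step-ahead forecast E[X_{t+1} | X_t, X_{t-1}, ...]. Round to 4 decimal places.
E[X_{t+1} \mid \mathcal F_t] = 0.6480

For an AR(p) model X_t = c + sum_i phi_i X_{t-i} + eps_t, the
one-step-ahead conditional mean is
  E[X_{t+1} | X_t, ...] = c + sum_i phi_i X_{t+1-i}.
Substitute known values:
  E[X_{t+1} | ...] = (-0.093) * (0) + (-0.216) * (-3)
                   = 0.6480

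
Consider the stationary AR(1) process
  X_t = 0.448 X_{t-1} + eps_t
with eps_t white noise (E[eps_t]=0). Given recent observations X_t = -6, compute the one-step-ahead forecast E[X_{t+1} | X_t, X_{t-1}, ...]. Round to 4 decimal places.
E[X_{t+1} \mid \mathcal F_t] = -2.6880

For an AR(p) model X_t = c + sum_i phi_i X_{t-i} + eps_t, the
one-step-ahead conditional mean is
  E[X_{t+1} | X_t, ...] = c + sum_i phi_i X_{t+1-i}.
Substitute known values:
  E[X_{t+1} | ...] = (0.448) * (-6)
                   = -2.6880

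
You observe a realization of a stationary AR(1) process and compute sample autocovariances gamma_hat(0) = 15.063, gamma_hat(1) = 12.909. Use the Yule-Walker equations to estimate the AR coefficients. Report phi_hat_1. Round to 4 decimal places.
\hat\phi_{1} = 0.8570

The Yule-Walker equations for an AR(p) process read, in matrix form,
  Gamma_p phi = r_p,   with   (Gamma_p)_{ij} = gamma(|i - j|),
                       (r_p)_i = gamma(i),   i,j = 1..p.
Substitute the sample gammas (Toeplitz matrix and right-hand side of size 1):
  Gamma_p = [[15.063]]
  r_p     = [12.909]
With p = 1 this is the single equation gamma(0) phi_1 = gamma(1):
  phi_hat_1 = gamma(1) / gamma(0) = 12.909 / 15.063 = 0.8570.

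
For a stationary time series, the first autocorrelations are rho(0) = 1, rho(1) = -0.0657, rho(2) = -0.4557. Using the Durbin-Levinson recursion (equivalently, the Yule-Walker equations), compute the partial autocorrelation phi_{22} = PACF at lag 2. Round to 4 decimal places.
\phi_{22} = -0.4620

The PACF at lag k is phi_{kk}, the last component of the solution
to the Yule-Walker system G_k phi = r_k where
  (G_k)_{ij} = rho(|i - j|), (r_k)_i = rho(i), i,j = 1..k.
Equivalently, Durbin-Levinson gives phi_{kk} iteratively:
  phi_{11} = rho(1)
  phi_{kk} = [rho(k) - sum_{j=1..k-1} phi_{k-1,j} rho(k-j)]
            / [1 - sum_{j=1..k-1} phi_{k-1,j} rho(j)],
  phi_{k,j} = phi_{k-1,j} - phi_{kk} phi_{k-1,k-j},  j = 1..k-1.
Step k = 1:
  phi_11 = rho(1) = -0.0657.
Step k = 2:
  phi_22 = [rho(2) - phi_11 rho(1)] / [1 - phi_11 rho(1)] = [-0.4557 - (-0.0657)(-0.0657)] / [1 - (-0.0657)(-0.0657)]
         = -0.46001649 / 0.99568351 = -0.462.
Therefore phi_{22} = -0.4620.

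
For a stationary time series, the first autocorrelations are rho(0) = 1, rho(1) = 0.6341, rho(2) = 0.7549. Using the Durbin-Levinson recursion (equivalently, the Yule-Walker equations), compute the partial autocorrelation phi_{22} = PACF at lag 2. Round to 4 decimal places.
\phi_{22} = 0.5901

The PACF at lag k is phi_{kk}, the last component of the solution
to the Yule-Walker system G_k phi = r_k where
  (G_k)_{ij} = rho(|i - j|), (r_k)_i = rho(i), i,j = 1..k.
Equivalently, Durbin-Levinson gives phi_{kk} iteratively:
  phi_{11} = rho(1)
  phi_{kk} = [rho(k) - sum_{j=1..k-1} phi_{k-1,j} rho(k-j)]
            / [1 - sum_{j=1..k-1} phi_{k-1,j} rho(j)],
  phi_{k,j} = phi_{k-1,j} - phi_{kk} phi_{k-1,k-j},  j = 1..k-1.
Step k = 1:
  phi_11 = rho(1) = 0.6341.
Step k = 2:
  phi_22 = [rho(2) - phi_11 rho(1)] / [1 - phi_11 rho(1)] = [0.7549 - (0.6341)(0.6341)] / [1 - (0.6341)(0.6341)]
         = 0.35281719 / 0.59791719 = 0.5901.
Therefore phi_{22} = 0.5901.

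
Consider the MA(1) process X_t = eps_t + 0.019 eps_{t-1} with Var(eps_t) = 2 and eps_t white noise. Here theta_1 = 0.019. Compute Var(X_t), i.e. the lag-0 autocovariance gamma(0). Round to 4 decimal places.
\gamma(0) = 2.0007

For an MA(q) process X_t = eps_t + sum_i theta_i eps_{t-i} with
Var(eps_t) = sigma^2, the variance is
  gamma(0) = sigma^2 * (1 + sum_i theta_i^2).
  sum_i theta_i^2 = (0.019)^2 = 0.000361.
  gamma(0) = 2 * (1 + 0.000361) = 2 * 1.000361 = 2.000722, which rounds to 2.0007.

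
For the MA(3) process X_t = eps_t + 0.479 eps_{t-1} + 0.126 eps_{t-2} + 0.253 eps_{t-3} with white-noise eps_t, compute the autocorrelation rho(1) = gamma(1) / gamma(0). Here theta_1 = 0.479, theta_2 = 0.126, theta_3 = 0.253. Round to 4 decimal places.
\rho(1) = 0.4363

For an MA(q) process with theta_0 = 1, the autocovariance is
  gamma(k) = sigma^2 * sum_{i=0..q-k} theta_i * theta_{i+k},
and rho(k) = gamma(k) / gamma(0). Sigma^2 cancels.
  numerator   = (1)*(0.479) + (0.479)*(0.126) + (0.126)*(0.253) = 0.571232.
  denominator = (1)^2 + (0.479)^2 + (0.126)^2 + (0.253)^2 = 1.309326.
  rho(1) = 0.571232 / 1.309326 = 0.4363.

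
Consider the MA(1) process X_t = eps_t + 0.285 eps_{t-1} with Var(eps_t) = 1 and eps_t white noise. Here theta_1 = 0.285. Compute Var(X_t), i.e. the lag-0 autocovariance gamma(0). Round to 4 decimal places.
\gamma(0) = 1.0812

For an MA(q) process X_t = eps_t + sum_i theta_i eps_{t-i} with
Var(eps_t) = sigma^2, the variance is
  gamma(0) = sigma^2 * (1 + sum_i theta_i^2).
  sum_i theta_i^2 = (0.285)^2 = 0.081225.
  gamma(0) = 1 * (1 + 0.081225) = 1 * 1.081225 = 1.081225, which rounds to 1.0812.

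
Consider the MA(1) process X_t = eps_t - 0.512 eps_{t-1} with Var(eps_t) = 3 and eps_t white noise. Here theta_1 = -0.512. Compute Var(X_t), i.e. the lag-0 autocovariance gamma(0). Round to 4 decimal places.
\gamma(0) = 3.7864

For an MA(q) process X_t = eps_t + sum_i theta_i eps_{t-i} with
Var(eps_t) = sigma^2, the variance is
  gamma(0) = sigma^2 * (1 + sum_i theta_i^2).
  sum_i theta_i^2 = (-0.512)^2 = 0.262144.
  gamma(0) = 3 * (1 + 0.262144) = 3 * 1.262144 = 3.786432, which rounds to 3.7864.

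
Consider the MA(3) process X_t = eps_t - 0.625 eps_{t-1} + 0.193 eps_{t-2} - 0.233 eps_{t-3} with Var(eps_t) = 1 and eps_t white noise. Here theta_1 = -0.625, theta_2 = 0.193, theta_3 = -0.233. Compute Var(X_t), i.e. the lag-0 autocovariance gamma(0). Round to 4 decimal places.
\gamma(0) = 1.4822

For an MA(q) process X_t = eps_t + sum_i theta_i eps_{t-i} with
Var(eps_t) = sigma^2, the variance is
  gamma(0) = sigma^2 * (1 + sum_i theta_i^2).
  sum_i theta_i^2 = (-0.625)^2 + (0.193)^2 + (-0.233)^2 = 0.390625 + 0.037249 + 0.054289 = 0.482163.
  gamma(0) = 1 * (1 + 0.482163) = 1 * 1.482163 = 1.482163, which rounds to 1.4822.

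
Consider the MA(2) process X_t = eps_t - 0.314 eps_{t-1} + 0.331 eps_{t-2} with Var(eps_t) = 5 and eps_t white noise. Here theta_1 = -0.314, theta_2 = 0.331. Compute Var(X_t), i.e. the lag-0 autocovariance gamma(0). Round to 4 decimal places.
\gamma(0) = 6.0408

For an MA(q) process X_t = eps_t + sum_i theta_i eps_{t-i} with
Var(eps_t) = sigma^2, the variance is
  gamma(0) = sigma^2 * (1 + sum_i theta_i^2).
  sum_i theta_i^2 = (-0.314)^2 + (0.331)^2 = 0.098596 + 0.109561 = 0.208157.
  gamma(0) = 5 * (1 + 0.208157) = 5 * 1.208157 = 6.040785, which rounds to 6.0408.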